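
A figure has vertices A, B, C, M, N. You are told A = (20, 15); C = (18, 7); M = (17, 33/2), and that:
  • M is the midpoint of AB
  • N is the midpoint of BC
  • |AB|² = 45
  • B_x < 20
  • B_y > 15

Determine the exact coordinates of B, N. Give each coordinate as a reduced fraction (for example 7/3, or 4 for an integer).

B = (14, 18)
N = (16, 25/2)

1. B_x = 14  [B = 2·M−A = 2·(17, 33/2)−(20, 15)]
2. B_y = 18  [B = 2·M−A = 2·(17, 33/2)−(20, 15)]
   so B = (14, 18)
3. N_x = 16  [2·N = B+C = (14, 18)+(18, 7)]
4. N_y = 25/2  [2·N = B+C = (14, 18)+(18, 7)]
   so N = (16, 25/2)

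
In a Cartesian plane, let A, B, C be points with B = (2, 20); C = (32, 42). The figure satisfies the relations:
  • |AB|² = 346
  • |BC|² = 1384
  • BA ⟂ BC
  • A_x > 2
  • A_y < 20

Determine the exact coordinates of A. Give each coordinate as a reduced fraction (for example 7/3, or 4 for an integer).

1. A_x = 13  [[BA ⟂ BC ⇒ 30x+22y-500=0] ∩ [|A−(2, 20)|²=346]]
2. A_y = 5  [[BA ⟂ BC ⇒ 30x+22y-500=0] ∩ [|A−(2, 20)|²=346]]
   so A = (13, 5)

A = (13, 5)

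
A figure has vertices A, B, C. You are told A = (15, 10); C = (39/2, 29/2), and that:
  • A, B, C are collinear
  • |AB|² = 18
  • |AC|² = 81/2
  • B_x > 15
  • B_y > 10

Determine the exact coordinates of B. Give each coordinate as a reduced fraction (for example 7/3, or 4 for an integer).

1. B_x = 18  [[A, B, C are collinear ⇒ 9/2x-9/2y-45/2=0] ∩ [|B−(15, 10)|²=18]]
2. B_y = 13  [[A, B, C are collinear ⇒ 9/2x-9/2y-45/2=0] ∩ [|B−(15, 10)|²=18]]
   so B = (18, 13)

B = (18, 13)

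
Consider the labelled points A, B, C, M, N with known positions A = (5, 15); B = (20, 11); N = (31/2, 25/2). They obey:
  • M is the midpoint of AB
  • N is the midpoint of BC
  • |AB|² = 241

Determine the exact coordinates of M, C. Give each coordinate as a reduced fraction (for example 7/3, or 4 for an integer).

1. M_x = 25/2  [2·M = A+B = (5, 15)+(20, 11)]
2. M_y = 13  [2·M = A+B = (5, 15)+(20, 11)]
   so M = (25/2, 13)
3. C_x = 11  [C = 2·N−B = 2·(31/2, 25/2)−(20, 11)]
4. C_y = 14  [C = 2·N−B = 2·(31/2, 25/2)−(20, 11)]
   so C = (11, 14)

M = (25/2, 13)
C = (11, 14)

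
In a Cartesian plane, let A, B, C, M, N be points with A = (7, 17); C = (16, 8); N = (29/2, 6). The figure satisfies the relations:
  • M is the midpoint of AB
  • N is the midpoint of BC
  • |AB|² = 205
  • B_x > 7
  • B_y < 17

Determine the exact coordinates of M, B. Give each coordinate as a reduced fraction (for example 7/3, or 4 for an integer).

M = (10, 21/2)
B = (13, 4)

1. B_x = 13  [B = 2·N−C = 2·(29/2, 6)−(16, 8)]
2. B_y = 4  [B = 2·N−C = 2·(29/2, 6)−(16, 8)]
   so B = (13, 4)
3. M_x = 10  [2·M = A+B = (7, 17)+(13, 4)]
4. M_y = 21/2  [2·M = A+B = (7, 17)+(13, 4)]
   so M = (10, 21/2)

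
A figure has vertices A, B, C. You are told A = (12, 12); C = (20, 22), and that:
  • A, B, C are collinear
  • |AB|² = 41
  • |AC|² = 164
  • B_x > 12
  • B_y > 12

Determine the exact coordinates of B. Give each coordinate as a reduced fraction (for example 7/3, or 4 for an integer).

1. B_x = 16  [[A, B, C are collinear ⇒ 10x-8y-24=0] ∩ [|B−(12, 12)|²=41]]
2. B_y = 17  [[A, B, C are collinear ⇒ 10x-8y-24=0] ∩ [|B−(12, 12)|²=41]]
   so B = (16, 17)

B = (16, 17)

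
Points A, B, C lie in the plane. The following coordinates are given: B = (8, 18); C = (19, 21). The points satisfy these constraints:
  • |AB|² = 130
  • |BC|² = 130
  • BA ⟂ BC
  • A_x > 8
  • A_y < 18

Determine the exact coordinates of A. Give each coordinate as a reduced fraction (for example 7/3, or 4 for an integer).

1. A_x = 11  [[BA ⟂ BC ⇒ 11x+3y-142=0] ∩ [|A−(8, 18)|²=130]]
2. A_y = 7  [[BA ⟂ BC ⇒ 11x+3y-142=0] ∩ [|A−(8, 18)|²=130]]
   so A = (11, 7)

A = (11, 7)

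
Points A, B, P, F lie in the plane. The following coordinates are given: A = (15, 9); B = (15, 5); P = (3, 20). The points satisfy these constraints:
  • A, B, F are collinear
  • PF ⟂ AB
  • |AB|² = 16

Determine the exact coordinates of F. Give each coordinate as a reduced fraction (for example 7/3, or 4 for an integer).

1. F_x = 15  [[A, B, F are collinear ⇒ 4x-60=0] ∩ [PF ⟂ AB ⇒ -4y+80=0]]
2. F_y = 20  [[A, B, F are collinear ⇒ 4x-60=0] ∩ [PF ⟂ AB ⇒ -4y+80=0]]
   so F = (15, 20)

F = (15, 20)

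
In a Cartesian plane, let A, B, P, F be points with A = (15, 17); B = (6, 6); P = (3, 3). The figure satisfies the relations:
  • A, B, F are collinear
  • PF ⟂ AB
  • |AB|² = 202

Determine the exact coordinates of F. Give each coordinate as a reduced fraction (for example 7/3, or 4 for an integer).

1. F_x = 336/101  [[A, B, F are collinear ⇒ 11x-9y-12=0] ∩ [PF ⟂ AB ⇒ -9x-11y+60=0]]
2. F_y = 276/101  [[A, B, F are collinear ⇒ 11x-9y-12=0] ∩ [PF ⟂ AB ⇒ -9x-11y+60=0]]
   so F = (336/101, 276/101)

F = (336/101, 276/101)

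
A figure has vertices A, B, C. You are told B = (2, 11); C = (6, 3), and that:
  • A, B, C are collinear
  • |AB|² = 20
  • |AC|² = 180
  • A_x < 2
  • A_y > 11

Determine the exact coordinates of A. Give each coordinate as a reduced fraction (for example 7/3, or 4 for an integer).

A = (0, 15)

1. A_x = 0  [[A, B, C are collinear ⇒ 8x+4y-60=0] ∩ [|A−(2, 11)|²=20]]
2. A_y = 15  [[A, B, C are collinear ⇒ 8x+4y-60=0] ∩ [|A−(2, 11)|²=20]]
   so A = (0, 15)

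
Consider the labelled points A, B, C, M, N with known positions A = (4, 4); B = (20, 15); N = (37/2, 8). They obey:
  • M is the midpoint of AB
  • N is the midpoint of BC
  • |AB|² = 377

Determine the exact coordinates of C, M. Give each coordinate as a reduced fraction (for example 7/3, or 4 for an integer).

1. M_x = 12  [2·M = A+B = (4, 4)+(20, 15)]
2. M_y = 19/2  [2·M = A+B = (4, 4)+(20, 15)]
   so M = (12, 19/2)
3. C_x = 17  [C = 2·N−B = 2·(37/2, 8)−(20, 15)]
4. C_y = 1  [C = 2·N−B = 2·(37/2, 8)−(20, 15)]
   so C = (17, 1)

C = (17, 1)
M = (12, 19/2)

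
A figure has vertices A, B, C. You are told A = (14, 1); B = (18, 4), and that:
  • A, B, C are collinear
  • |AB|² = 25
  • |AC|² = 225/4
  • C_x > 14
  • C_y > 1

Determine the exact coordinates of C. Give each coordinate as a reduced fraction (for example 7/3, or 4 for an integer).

C = (20, 11/2)

1. C_x = 20  [[A, B, C are collinear ⇒ -3x+4y+38=0] ∩ [|C−(14, 1)|²=225/4]]
2. C_y = 11/2  [[A, B, C are collinear ⇒ -3x+4y+38=0] ∩ [|C−(14, 1)|²=225/4]]
   so C = (20, 11/2)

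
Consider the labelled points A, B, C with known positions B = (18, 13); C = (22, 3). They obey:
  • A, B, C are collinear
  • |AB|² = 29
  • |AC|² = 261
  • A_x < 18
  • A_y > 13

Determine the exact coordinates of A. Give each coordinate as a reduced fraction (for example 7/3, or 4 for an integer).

A = (16, 18)

1. A_x = 16  [[A, B, C are collinear ⇒ 10x+4y-232=0] ∩ [|A−(18, 13)|²=29]]
2. A_y = 18  [[A, B, C are collinear ⇒ 10x+4y-232=0] ∩ [|A−(18, 13)|²=29]]
   so A = (16, 18)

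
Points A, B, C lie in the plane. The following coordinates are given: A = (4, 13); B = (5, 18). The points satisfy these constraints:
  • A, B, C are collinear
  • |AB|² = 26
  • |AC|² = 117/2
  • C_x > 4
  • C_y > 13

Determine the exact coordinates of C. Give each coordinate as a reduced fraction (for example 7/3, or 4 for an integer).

1. C_x = 11/2  [[A, B, C are collinear ⇒ -5x+1y+7=0] ∩ [|C−(4, 13)|²=117/2]]
2. C_y = 41/2  [[A, B, C are collinear ⇒ -5x+1y+7=0] ∩ [|C−(4, 13)|²=117/2]]
   so C = (11/2, 41/2)

C = (11/2, 41/2)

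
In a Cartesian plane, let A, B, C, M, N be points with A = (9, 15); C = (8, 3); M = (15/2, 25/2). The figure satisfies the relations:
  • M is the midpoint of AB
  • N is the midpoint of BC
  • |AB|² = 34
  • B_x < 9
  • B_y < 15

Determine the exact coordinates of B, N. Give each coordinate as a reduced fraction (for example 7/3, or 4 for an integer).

1. B_x = 6  [B = 2·M−A = 2·(15/2, 25/2)−(9, 15)]
2. B_y = 10  [B = 2·M−A = 2·(15/2, 25/2)−(9, 15)]
   so B = (6, 10)
3. N_x = 7  [2·N = B+C = (6, 10)+(8, 3)]
4. N_y = 13/2  [2·N = B+C = (6, 10)+(8, 3)]
   so N = (7, 13/2)

B = (6, 10)
N = (7, 13/2)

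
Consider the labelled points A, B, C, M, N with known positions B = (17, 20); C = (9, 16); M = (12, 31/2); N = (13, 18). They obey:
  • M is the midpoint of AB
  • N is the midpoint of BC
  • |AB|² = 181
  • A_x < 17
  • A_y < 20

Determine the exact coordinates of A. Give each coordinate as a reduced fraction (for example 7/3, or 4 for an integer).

1. A_x = 7  [A = 2·M−B = 2·(12, 31/2)−(17, 20)]
2. A_y = 11  [A = 2·M−B = 2·(12, 31/2)−(17, 20)]
   so A = (7, 11)

A = (7, 11)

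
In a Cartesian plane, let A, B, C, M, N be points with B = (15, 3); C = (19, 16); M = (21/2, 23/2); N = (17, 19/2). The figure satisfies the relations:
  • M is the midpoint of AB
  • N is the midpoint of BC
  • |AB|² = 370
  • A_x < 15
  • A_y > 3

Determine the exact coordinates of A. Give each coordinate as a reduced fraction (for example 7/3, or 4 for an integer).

A = (6, 20)

1. A_x = 6  [A = 2·M−B = 2·(21/2, 23/2)−(15, 3)]
2. A_y = 20  [A = 2·M−B = 2·(21/2, 23/2)−(15, 3)]
   so A = (6, 20)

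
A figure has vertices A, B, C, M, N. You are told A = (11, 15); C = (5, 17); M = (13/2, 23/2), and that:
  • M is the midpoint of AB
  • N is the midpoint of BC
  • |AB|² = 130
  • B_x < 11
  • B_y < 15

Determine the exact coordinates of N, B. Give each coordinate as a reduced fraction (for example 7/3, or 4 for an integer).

1. B_x = 2  [B = 2·M−A = 2·(13/2, 23/2)−(11, 15)]
2. B_y = 8  [B = 2·M−A = 2·(13/2, 23/2)−(11, 15)]
   so B = (2, 8)
3. N_x = 7/2  [2·N = B+C = (2, 8)+(5, 17)]
4. N_y = 25/2  [2·N = B+C = (2, 8)+(5, 17)]
   so N = (7/2, 25/2)

N = (7/2, 25/2)
B = (2, 8)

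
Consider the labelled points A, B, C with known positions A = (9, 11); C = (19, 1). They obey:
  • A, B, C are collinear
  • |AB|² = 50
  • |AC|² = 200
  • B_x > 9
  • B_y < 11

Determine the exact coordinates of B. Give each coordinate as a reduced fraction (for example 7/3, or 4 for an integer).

1. B_x = 14  [[A, B, C are collinear ⇒ -10x-10y+200=0] ∩ [|B−(9, 11)|²=50]]
2. B_y = 6  [[A, B, C are collinear ⇒ -10x-10y+200=0] ∩ [|B−(9, 11)|²=50]]
   so B = (14, 6)

B = (14, 6)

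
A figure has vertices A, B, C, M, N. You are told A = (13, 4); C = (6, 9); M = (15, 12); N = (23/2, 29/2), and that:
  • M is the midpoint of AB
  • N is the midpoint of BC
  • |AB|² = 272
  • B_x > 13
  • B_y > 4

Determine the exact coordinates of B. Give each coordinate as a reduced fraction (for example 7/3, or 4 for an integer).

1. B_x = 17  [B = 2·M−A = 2·(15, 12)−(13, 4)]
2. B_y = 20  [B = 2·M−A = 2·(15, 12)−(13, 4)]
   so B = (17, 20)

B = (17, 20)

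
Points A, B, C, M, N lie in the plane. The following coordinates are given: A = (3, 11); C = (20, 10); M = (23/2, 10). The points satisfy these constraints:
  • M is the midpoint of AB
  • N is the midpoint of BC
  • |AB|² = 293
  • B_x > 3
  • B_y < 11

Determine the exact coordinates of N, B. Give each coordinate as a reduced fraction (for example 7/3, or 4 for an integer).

1. B_x = 20  [B = 2·M−A = 2·(23/2, 10)−(3, 11)]
2. B_y = 9  [B = 2·M−A = 2·(23/2, 10)−(3, 11)]
   so B = (20, 9)
3. N_x = 20  [2·N = B+C = (20, 9)+(20, 10)]
4. N_y = 19/2  [2·N = B+C = (20, 9)+(20, 10)]
   so N = (20, 19/2)

N = (20, 19/2)
B = (20, 9)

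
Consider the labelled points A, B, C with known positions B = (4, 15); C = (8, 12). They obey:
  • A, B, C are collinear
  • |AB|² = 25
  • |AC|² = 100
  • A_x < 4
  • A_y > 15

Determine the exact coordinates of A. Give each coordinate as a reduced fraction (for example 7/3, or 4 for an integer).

A = (0, 18)

1. A_x = 0  [[A, B, C are collinear ⇒ 3x+4y-72=0] ∩ [|A−(4, 15)|²=25]]
2. A_y = 18  [[A, B, C are collinear ⇒ 3x+4y-72=0] ∩ [|A−(4, 15)|²=25]]
   so A = (0, 18)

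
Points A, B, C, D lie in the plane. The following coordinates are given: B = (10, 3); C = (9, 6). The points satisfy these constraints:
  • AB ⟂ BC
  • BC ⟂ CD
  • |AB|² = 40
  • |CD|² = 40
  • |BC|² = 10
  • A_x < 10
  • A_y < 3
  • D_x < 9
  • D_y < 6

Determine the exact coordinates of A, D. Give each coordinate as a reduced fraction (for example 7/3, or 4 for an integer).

1. A_x = 4  [[AB ⟂ BC ⇒ 1x-3y-1=0] ∩ [|A−(10, 3)|²=40]]
2. A_y = 1  [[AB ⟂ BC ⇒ 1x-3y-1=0] ∩ [|A−(10, 3)|²=40]]
   so A = (4, 1)
3. D_x = 3  [[BC ⟂ CD ⇒ -1x+3y-9=0] ∩ [|D−(9, 6)|²=40]]
4. D_y = 4  [[BC ⟂ CD ⇒ -1x+3y-9=0] ∩ [|D−(9, 6)|²=40]]
   so D = (3, 4)

A = (4, 1)
D = (3, 4)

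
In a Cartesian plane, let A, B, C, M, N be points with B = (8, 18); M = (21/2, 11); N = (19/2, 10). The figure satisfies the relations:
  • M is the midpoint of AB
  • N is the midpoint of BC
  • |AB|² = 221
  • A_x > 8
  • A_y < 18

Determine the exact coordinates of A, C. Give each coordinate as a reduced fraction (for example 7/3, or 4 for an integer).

A = (13, 4)
C = (11, 2)

1. A_x = 13  [A = 2·M−B = 2·(21/2, 11)−(8, 18)]
2. A_y = 4  [A = 2·M−B = 2·(21/2, 11)−(8, 18)]
   so A = (13, 4)
3. C_x = 11  [C = 2·N−B = 2·(19/2, 10)−(8, 18)]
4. C_y = 2  [C = 2·N−B = 2·(19/2, 10)−(8, 18)]
   so C = (11, 2)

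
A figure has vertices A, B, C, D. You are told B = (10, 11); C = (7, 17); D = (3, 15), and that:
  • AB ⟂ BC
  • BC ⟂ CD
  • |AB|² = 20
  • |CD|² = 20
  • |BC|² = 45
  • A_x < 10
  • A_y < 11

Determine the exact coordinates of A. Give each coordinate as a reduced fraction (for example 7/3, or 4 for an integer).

A = (6, 9)

1. A_x = 6  [[AB ⟂ BC ⇒ 3x-6y+36=0] ∩ [|A−(10, 11)|²=20]]
2. A_y = 9  [[AB ⟂ BC ⇒ 3x-6y+36=0] ∩ [|A−(10, 11)|²=20]]
   so A = (6, 9)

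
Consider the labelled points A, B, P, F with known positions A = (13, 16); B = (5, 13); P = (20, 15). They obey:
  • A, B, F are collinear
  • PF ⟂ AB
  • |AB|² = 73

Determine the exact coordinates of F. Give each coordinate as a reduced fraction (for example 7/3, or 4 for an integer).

F = (1373/73, 1327/73)

1. F_x = 1373/73  [[A, B, F are collinear ⇒ 3x-8y+89=0] ∩ [PF ⟂ AB ⇒ -8x-3y+205=0]]
2. F_y = 1327/73  [[A, B, F are collinear ⇒ 3x-8y+89=0] ∩ [PF ⟂ AB ⇒ -8x-3y+205=0]]
   so F = (1373/73, 1327/73)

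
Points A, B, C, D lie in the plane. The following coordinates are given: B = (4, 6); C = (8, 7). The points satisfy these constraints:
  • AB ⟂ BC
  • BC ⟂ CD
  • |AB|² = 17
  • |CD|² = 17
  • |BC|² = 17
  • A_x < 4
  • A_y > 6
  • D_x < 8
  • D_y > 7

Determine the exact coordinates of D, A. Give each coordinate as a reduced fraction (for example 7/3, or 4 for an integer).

1. D_x = 7  [[BC ⟂ CD ⇒ 4x+1y-39=0] ∩ [|D−(8, 7)|²=17]]
2. D_y = 11  [[BC ⟂ CD ⇒ 4x+1y-39=0] ∩ [|D−(8, 7)|²=17]]
   so D = (7, 11)
3. A_x = 3  [[AB ⟂ BC ⇒ -4x-1y+22=0] ∩ [|A−(4, 6)|²=17]]
4. A_y = 10  [[AB ⟂ BC ⇒ -4x-1y+22=0] ∩ [|A−(4, 6)|²=17]]
   so A = (3, 10)

D = (7, 11)
A = (3, 10)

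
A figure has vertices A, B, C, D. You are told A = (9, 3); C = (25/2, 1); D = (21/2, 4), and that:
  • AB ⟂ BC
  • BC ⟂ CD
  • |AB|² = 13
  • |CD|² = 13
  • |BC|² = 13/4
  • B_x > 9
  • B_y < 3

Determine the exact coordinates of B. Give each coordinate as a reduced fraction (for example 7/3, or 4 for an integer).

1. B_x = 11  [[BC ⟂ CD ⇒ 2x-3y-22=0] ∩ [|B−(9, 3)|²=13]]
2. B_y = 0  [[BC ⟂ CD ⇒ 2x-3y-22=0] ∩ [|B−(9, 3)|²=13]]
   so B = (11, 0)

B = (11, 0)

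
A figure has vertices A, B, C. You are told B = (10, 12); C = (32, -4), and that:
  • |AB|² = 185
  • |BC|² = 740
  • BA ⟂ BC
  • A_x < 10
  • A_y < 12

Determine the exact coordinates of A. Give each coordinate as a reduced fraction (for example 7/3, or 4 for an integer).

1. A_x = 2  [[BA ⟂ BC ⇒ 22x-16y-28=0] ∩ [|A−(10, 12)|²=185]]
2. A_y = 1  [[BA ⟂ BC ⇒ 22x-16y-28=0] ∩ [|A−(10, 12)|²=185]]
   so A = (2, 1)

A = (2, 1)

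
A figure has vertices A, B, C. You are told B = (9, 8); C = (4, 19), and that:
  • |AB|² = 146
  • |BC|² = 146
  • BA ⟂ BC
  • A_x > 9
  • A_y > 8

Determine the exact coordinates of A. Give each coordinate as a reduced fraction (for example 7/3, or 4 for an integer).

1. A_x = 20  [[BA ⟂ BC ⇒ -5x+11y-43=0] ∩ [|A−(9, 8)|²=146]]
2. A_y = 13  [[BA ⟂ BC ⇒ -5x+11y-43=0] ∩ [|A−(9, 8)|²=146]]
   so A = (20, 13)

A = (20, 13)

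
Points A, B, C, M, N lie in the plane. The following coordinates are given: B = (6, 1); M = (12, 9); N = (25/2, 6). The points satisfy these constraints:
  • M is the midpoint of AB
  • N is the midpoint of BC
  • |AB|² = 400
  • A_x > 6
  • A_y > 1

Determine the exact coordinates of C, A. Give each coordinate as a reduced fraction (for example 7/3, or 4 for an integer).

1. A_x = 18  [A = 2·M−B = 2·(12, 9)−(6, 1)]
2. A_y = 17  [A = 2·M−B = 2·(12, 9)−(6, 1)]
   so A = (18, 17)
3. C_x = 19  [C = 2·N−B = 2·(25/2, 6)−(6, 1)]
4. C_y = 11  [C = 2·N−B = 2·(25/2, 6)−(6, 1)]
   so C = (19, 11)

C = (19, 11)
A = (18, 17)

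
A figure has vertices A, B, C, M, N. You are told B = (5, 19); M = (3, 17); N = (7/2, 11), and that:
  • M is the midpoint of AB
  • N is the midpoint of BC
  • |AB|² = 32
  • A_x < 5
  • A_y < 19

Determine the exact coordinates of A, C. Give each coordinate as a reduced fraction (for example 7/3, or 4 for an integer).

A = (1, 15)
C = (2, 3)

1. A_x = 1  [A = 2·M−B = 2·(3, 17)−(5, 19)]
2. A_y = 15  [A = 2·M−B = 2·(3, 17)−(5, 19)]
   so A = (1, 15)
3. C_x = 2  [C = 2·N−B = 2·(7/2, 11)−(5, 19)]
4. C_y = 3  [C = 2·N−B = 2·(7/2, 11)−(5, 19)]
   so C = (2, 3)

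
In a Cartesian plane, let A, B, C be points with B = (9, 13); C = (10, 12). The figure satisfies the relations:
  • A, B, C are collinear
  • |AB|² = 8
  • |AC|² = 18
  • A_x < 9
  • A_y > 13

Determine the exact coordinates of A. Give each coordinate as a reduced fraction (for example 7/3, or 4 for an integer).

A = (7, 15)

1. A_x = 7  [[A, B, C are collinear ⇒ 1x+1y-22=0] ∩ [|A−(9, 13)|²=8]]
2. A_y = 15  [[A, B, C are collinear ⇒ 1x+1y-22=0] ∩ [|A−(9, 13)|²=8]]
   so A = (7, 15)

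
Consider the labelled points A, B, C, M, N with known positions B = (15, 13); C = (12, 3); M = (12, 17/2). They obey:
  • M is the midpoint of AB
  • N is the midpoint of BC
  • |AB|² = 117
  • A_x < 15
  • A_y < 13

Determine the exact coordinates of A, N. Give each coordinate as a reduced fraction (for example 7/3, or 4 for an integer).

A = (9, 4)
N = (27/2, 8)

1. A_x = 9  [A = 2·M−B = 2·(12, 17/2)−(15, 13)]
2. A_y = 4  [A = 2·M−B = 2·(12, 17/2)−(15, 13)]
   so A = (9, 4)
3. N_x = 27/2  [2·N = B+C = (15, 13)+(12, 3)]
4. N_y = 8  [2·N = B+C = (15, 13)+(12, 3)]
   so N = (27/2, 8)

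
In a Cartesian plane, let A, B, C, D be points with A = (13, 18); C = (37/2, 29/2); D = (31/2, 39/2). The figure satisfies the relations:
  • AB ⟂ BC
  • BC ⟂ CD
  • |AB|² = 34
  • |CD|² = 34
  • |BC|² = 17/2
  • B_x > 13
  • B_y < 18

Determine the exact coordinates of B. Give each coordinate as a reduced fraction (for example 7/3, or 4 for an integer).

B = (16, 13)

1. B_x = 16  [[BC ⟂ CD ⇒ 3x-5y+17=0] ∩ [|B−(13, 18)|²=34]]
2. B_y = 13  [[BC ⟂ CD ⇒ 3x-5y+17=0] ∩ [|B−(13, 18)|²=34]]
   so B = (16, 13)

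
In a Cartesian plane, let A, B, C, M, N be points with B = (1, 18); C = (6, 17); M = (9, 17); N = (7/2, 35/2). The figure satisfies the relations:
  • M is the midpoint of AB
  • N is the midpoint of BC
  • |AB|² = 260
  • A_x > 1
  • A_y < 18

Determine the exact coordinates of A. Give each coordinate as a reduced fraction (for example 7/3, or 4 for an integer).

A = (17, 16)

1. A_x = 17  [A = 2·M−B = 2·(9, 17)−(1, 18)]
2. A_y = 16  [A = 2·M−B = 2·(9, 17)−(1, 18)]
   so A = (17, 16)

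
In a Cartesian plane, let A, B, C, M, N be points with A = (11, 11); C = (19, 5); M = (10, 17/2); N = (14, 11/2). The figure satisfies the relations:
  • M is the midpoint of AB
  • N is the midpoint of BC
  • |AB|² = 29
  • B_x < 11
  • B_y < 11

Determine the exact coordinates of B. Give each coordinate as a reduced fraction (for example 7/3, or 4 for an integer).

B = (9, 6)

1. B_x = 9  [B = 2·M−A = 2·(10, 17/2)−(11, 11)]
2. B_y = 6  [B = 2·M−A = 2·(10, 17/2)−(11, 11)]
   so B = (9, 6)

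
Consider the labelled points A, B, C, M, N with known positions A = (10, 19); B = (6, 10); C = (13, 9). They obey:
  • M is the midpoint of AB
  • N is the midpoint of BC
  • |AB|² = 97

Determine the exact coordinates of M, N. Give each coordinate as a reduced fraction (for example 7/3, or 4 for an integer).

M = (8, 29/2)
N = (19/2, 19/2)

1. M_x = 8  [2·M = A+B = (10, 19)+(6, 10)]
2. M_y = 29/2  [2·M = A+B = (10, 19)+(6, 10)]
   so M = (8, 29/2)
3. N_x = 19/2  [2·N = B+C = (6, 10)+(13, 9)]
4. N_y = 19/2  [2·N = B+C = (6, 10)+(13, 9)]
   so N = (19/2, 19/2)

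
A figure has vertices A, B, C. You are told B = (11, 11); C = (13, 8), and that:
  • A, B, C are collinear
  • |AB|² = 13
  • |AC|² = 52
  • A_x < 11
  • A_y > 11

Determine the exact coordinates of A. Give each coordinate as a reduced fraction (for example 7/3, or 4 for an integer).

1. A_x = 9  [[A, B, C are collinear ⇒ 3x+2y-55=0] ∩ [|A−(11, 11)|²=13]]
2. A_y = 14  [[A, B, C are collinear ⇒ 3x+2y-55=0] ∩ [|A−(11, 11)|²=13]]
   so A = (9, 14)

A = (9, 14)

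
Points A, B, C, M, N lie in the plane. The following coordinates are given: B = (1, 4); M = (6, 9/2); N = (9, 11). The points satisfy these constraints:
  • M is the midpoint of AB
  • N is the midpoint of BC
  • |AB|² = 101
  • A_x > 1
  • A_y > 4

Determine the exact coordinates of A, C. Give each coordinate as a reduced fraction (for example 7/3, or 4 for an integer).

1. A_x = 11  [A = 2·M−B = 2·(6, 9/2)−(1, 4)]
2. A_y = 5  [A = 2·M−B = 2·(6, 9/2)−(1, 4)]
   so A = (11, 5)
3. C_x = 17  [C = 2·N−B = 2·(9, 11)−(1, 4)]
4. C_y = 18  [C = 2·N−B = 2·(9, 11)−(1, 4)]
   so C = (17, 18)

A = (11, 5)
C = (17, 18)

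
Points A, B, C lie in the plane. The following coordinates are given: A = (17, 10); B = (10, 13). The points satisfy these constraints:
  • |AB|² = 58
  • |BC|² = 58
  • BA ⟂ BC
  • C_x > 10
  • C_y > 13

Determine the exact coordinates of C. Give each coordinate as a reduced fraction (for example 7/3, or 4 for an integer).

C = (13, 20)

1. C_x = 13  [[BA ⟂ BC ⇒ 7x-3y-31=0] ∩ [|C−(10, 13)|²=58]]
2. C_y = 20  [[BA ⟂ BC ⇒ 7x-3y-31=0] ∩ [|C−(10, 13)|²=58]]
   so C = (13, 20)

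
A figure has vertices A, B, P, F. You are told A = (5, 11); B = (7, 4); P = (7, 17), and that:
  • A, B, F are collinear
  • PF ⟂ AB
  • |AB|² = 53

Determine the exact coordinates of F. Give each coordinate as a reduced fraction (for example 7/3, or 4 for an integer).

F = (189/53, 849/53)

1. F_x = 189/53  [[A, B, F are collinear ⇒ 7x+2y-57=0] ∩ [PF ⟂ AB ⇒ 2x-7y+105=0]]
2. F_y = 849/53  [[A, B, F are collinear ⇒ 7x+2y-57=0] ∩ [PF ⟂ AB ⇒ 2x-7y+105=0]]
   so F = (189/53, 849/53)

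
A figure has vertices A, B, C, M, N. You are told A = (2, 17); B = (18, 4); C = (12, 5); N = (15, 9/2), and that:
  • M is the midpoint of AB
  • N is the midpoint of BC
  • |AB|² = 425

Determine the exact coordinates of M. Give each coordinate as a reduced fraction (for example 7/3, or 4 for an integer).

M = (10, 21/2)

1. M_x = 10  [2·M = A+B = (2, 17)+(18, 4)]
2. M_y = 21/2  [2·M = A+B = (2, 17)+(18, 4)]
   so M = (10, 21/2)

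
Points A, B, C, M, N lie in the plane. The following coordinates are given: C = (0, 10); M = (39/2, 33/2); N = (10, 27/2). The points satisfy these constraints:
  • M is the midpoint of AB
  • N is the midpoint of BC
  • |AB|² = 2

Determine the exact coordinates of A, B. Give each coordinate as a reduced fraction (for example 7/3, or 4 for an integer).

A = (19, 16)
B = (20, 17)

1. B_x = 20  [B = 2·N−C = 2·(10, 27/2)−(0, 10)]
2. B_y = 17  [B = 2·N−C = 2·(10, 27/2)−(0, 10)]
   so B = (20, 17)
3. A_x = 19  [A = 2·M−B = 2·(39/2, 33/2)−(20, 17)]
4. A_y = 16  [A = 2·M−B = 2·(39/2, 33/2)−(20, 17)]
   so A = (19, 16)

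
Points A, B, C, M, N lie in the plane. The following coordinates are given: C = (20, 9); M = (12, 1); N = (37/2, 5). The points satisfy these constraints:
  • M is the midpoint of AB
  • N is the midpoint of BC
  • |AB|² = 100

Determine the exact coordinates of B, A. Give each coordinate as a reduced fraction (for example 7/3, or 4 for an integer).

B = (17, 1)
A = (7, 1)

1. B_x = 17  [B = 2·N−C = 2·(37/2, 5)−(20, 9)]
2. B_y = 1  [B = 2·N−C = 2·(37/2, 5)−(20, 9)]
   so B = (17, 1)
3. A_x = 7  [A = 2·M−B = 2·(12, 1)−(17, 1)]
4. A_y = 1  [A = 2·M−B = 2·(12, 1)−(17, 1)]
   so A = (7, 1)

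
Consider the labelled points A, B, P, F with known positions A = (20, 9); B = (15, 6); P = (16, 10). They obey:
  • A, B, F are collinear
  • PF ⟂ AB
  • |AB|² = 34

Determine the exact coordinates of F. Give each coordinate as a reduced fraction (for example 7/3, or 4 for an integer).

1. F_x = 35/2  [[A, B, F are collinear ⇒ 3x-5y-15=0] ∩ [PF ⟂ AB ⇒ -5x-3y+110=0]]
2. F_y = 15/2  [[A, B, F are collinear ⇒ 3x-5y-15=0] ∩ [PF ⟂ AB ⇒ -5x-3y+110=0]]
   so F = (35/2, 15/2)

F = (35/2, 15/2)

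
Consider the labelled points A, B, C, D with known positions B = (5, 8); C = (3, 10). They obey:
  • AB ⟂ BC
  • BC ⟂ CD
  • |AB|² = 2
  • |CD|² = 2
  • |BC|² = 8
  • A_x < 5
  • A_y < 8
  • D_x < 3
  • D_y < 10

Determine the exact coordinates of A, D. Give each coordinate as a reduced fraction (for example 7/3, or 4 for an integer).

A = (4, 7)
D = (2, 9)

1. A_x = 4  [[AB ⟂ BC ⇒ 2x-2y+6=0] ∩ [|A−(5, 8)|²=2]]
2. A_y = 7  [[AB ⟂ BC ⇒ 2x-2y+6=0] ∩ [|A−(5, 8)|²=2]]
   so A = (4, 7)
3. D_x = 2  [[BC ⟂ CD ⇒ -2x+2y-14=0] ∩ [|D−(3, 10)|²=2]]
4. D_y = 9  [[BC ⟂ CD ⇒ -2x+2y-14=0] ∩ [|D−(3, 10)|²=2]]
   so D = (2, 9)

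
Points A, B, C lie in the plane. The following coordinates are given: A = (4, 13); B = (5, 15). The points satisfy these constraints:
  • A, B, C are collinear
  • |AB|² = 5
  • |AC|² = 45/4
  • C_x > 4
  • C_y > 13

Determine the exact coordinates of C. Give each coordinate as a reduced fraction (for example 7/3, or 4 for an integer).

C = (11/2, 16)

1. C_x = 11/2  [[A, B, C are collinear ⇒ -2x+1y-5=0] ∩ [|C−(4, 13)|²=45/4]]
2. C_y = 16  [[A, B, C are collinear ⇒ -2x+1y-5=0] ∩ [|C−(4, 13)|²=45/4]]
   so C = (11/2, 16)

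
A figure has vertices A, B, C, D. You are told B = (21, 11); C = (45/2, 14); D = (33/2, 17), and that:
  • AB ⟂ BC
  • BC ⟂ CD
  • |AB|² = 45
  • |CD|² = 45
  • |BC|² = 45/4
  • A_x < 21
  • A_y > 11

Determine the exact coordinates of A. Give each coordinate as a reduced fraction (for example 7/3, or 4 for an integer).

A = (15, 14)

1. A_x = 15  [[AB ⟂ BC ⇒ -3/2x-3y+129/2=0] ∩ [|A−(21, 11)|²=45]]
2. A_y = 14  [[AB ⟂ BC ⇒ -3/2x-3y+129/2=0] ∩ [|A−(21, 11)|²=45]]
   so A = (15, 14)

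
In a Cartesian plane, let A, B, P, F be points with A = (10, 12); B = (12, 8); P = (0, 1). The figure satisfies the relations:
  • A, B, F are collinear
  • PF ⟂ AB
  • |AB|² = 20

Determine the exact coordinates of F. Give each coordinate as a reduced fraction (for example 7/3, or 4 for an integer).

1. F_x = 62/5  [[A, B, F are collinear ⇒ 4x+2y-64=0] ∩ [PF ⟂ AB ⇒ 2x-4y+4=0]]
2. F_y = 36/5  [[A, B, F are collinear ⇒ 4x+2y-64=0] ∩ [PF ⟂ AB ⇒ 2x-4y+4=0]]
   so F = (62/5, 36/5)

F = (62/5, 36/5)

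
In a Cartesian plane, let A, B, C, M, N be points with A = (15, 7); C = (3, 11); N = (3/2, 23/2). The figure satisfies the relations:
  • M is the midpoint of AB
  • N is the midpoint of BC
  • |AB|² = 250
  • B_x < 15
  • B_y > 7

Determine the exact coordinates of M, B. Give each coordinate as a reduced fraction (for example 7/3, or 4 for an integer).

M = (15/2, 19/2)
B = (0, 12)

1. B_x = 0  [B = 2·N−C = 2·(3/2, 23/2)−(3, 11)]
2. B_y = 12  [B = 2·N−C = 2·(3/2, 23/2)−(3, 11)]
   so B = (0, 12)
3. M_x = 15/2  [2·M = A+B = (15, 7)+(0, 12)]
4. M_y = 19/2  [2·M = A+B = (15, 7)+(0, 12)]
   so M = (15/2, 19/2)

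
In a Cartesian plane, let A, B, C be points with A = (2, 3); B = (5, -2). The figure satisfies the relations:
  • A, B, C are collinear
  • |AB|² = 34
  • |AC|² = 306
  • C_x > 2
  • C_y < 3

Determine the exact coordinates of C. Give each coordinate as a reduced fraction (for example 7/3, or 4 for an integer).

C = (11, -12)

1. C_x = 11  [[A, B, C are collinear ⇒ 5x+3y-19=0] ∩ [|C−(2, 3)|²=306]]
2. C_y = -12  [[A, B, C are collinear ⇒ 5x+3y-19=0] ∩ [|C−(2, 3)|²=306]]
   so C = (11, -12)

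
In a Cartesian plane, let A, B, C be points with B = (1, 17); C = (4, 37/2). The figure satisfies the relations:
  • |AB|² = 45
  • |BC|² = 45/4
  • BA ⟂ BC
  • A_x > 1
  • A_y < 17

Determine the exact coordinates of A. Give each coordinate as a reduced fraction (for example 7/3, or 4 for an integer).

1. A_x = 4  [[BA ⟂ BC ⇒ 3x+3/2y-57/2=0] ∩ [|A−(1, 17)|²=45]]
2. A_y = 11  [[BA ⟂ BC ⇒ 3x+3/2y-57/2=0] ∩ [|A−(1, 17)|²=45]]
   so A = (4, 11)

A = (4, 11)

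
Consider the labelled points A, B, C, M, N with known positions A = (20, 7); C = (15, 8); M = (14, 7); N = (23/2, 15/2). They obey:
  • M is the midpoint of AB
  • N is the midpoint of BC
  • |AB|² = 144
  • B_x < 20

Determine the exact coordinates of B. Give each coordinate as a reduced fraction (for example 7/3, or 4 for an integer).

1. B_x = 8  [B = 2·M−A = 2·(14, 7)−(20, 7)]
2. B_y = 7  [B = 2·M−A = 2·(14, 7)−(20, 7)]
   so B = (8, 7)

B = (8, 7)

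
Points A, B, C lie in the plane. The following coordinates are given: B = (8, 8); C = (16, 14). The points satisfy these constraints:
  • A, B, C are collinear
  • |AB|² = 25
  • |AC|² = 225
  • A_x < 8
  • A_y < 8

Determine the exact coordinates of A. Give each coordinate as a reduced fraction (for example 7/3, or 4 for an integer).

1. A_x = 4  [[A, B, C are collinear ⇒ -6x+8y-16=0] ∩ [|A−(8, 8)|²=25]]
2. A_y = 5  [[A, B, C are collinear ⇒ -6x+8y-16=0] ∩ [|A−(8, 8)|²=25]]
   so A = (4, 5)

A = (4, 5)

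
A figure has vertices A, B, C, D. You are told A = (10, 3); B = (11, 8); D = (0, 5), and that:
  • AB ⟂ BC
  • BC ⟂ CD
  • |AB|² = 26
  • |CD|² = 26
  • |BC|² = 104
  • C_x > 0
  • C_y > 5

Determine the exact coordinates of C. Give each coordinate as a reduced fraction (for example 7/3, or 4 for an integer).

C = (1, 10)

1. C_x = 1  [[AB ⟂ BC ⇒ 1x+5y-51=0] ∩ [|C−(0, 5)|²=26]]
2. C_y = 10  [[AB ⟂ BC ⇒ 1x+5y-51=0] ∩ [|C−(0, 5)|²=26]]
   so C = (1, 10)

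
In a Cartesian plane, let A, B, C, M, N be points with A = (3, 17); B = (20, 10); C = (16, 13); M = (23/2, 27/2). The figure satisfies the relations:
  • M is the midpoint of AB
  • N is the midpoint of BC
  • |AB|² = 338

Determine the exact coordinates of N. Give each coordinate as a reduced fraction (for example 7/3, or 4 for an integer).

1. N_x = 18  [2·N = B+C = (20, 10)+(16, 13)]
2. N_y = 23/2  [2·N = B+C = (20, 10)+(16, 13)]
   so N = (18, 23/2)

N = (18, 23/2)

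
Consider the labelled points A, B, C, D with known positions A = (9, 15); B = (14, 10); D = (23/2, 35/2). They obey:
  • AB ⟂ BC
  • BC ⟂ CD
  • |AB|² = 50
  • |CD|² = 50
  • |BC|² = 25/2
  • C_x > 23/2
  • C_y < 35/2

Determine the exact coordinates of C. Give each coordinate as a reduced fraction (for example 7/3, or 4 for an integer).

C = (33/2, 25/2)

1. C_x = 33/2  [[AB ⟂ BC ⇒ 5x-5y-20=0] ∩ [|C−(23/2, 35/2)|²=50]]
2. C_y = 25/2  [[AB ⟂ BC ⇒ 5x-5y-20=0] ∩ [|C−(23/2, 35/2)|²=50]]
   so C = (33/2, 25/2)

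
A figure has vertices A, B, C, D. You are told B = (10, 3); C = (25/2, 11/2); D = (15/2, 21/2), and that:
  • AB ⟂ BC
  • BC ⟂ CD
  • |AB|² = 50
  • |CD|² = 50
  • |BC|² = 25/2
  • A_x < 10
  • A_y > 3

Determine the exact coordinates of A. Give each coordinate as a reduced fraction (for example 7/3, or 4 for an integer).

A = (5, 8)

1. A_x = 5  [[AB ⟂ BC ⇒ -5/2x-5/2y+65/2=0] ∩ [|A−(10, 3)|²=50]]
2. A_y = 8  [[AB ⟂ BC ⇒ -5/2x-5/2y+65/2=0] ∩ [|A−(10, 3)|²=50]]
   so A = (5, 8)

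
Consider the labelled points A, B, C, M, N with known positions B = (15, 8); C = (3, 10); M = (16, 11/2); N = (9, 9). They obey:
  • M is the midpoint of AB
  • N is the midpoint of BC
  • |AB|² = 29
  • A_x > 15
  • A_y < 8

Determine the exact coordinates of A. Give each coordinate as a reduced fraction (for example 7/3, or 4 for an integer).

A = (17, 3)

1. A_x = 17  [A = 2·M−B = 2·(16, 11/2)−(15, 8)]
2. A_y = 3  [A = 2·M−B = 2·(16, 11/2)−(15, 8)]
   so A = (17, 3)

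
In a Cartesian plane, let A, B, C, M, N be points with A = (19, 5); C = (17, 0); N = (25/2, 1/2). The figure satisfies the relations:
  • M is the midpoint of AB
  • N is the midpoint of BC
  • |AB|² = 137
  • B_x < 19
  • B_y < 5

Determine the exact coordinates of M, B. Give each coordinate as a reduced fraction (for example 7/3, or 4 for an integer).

M = (27/2, 3)
B = (8, 1)

1. B_x = 8  [B = 2·N−C = 2·(25/2, 1/2)−(17, 0)]
2. B_y = 1  [B = 2·N−C = 2·(25/2, 1/2)−(17, 0)]
   so B = (8, 1)
3. M_x = 27/2  [2·M = A+B = (19, 5)+(8, 1)]
4. M_y = 3  [2·M = A+B = (19, 5)+(8, 1)]
   so M = (27/2, 3)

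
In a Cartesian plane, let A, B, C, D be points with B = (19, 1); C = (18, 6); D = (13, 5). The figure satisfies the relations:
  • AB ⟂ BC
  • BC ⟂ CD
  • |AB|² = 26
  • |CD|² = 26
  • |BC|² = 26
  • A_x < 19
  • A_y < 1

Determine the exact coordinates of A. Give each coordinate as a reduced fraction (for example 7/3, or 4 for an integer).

1. A_x = 14  [[AB ⟂ BC ⇒ 1x-5y-14=0] ∩ [|A−(19, 1)|²=26]]
2. A_y = 0  [[AB ⟂ BC ⇒ 1x-5y-14=0] ∩ [|A−(19, 1)|²=26]]
   so A = (14, 0)

A = (14, 0)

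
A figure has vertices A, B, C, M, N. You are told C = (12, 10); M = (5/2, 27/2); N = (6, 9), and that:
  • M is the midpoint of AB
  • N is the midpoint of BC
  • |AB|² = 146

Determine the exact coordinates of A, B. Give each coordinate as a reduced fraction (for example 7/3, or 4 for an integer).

A = (5, 19)
B = (0, 8)

1. B_x = 0  [B = 2·N−C = 2·(6, 9)−(12, 10)]
2. B_y = 8  [B = 2·N−C = 2·(6, 9)−(12, 10)]
   so B = (0, 8)
3. A_x = 5  [A = 2·M−B = 2·(5/2, 27/2)−(0, 8)]
4. A_y = 19  [A = 2·M−B = 2·(5/2, 27/2)−(0, 8)]
   so A = (5, 19)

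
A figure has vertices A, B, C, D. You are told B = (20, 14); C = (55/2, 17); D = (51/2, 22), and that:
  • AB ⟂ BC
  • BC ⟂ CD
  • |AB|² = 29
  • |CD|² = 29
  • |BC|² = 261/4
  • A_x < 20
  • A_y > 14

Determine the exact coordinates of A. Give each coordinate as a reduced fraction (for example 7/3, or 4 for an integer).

1. A_x = 18  [[AB ⟂ BC ⇒ -15/2x-3y+192=0] ∩ [|A−(20, 14)|²=29]]
2. A_y = 19  [[AB ⟂ BC ⇒ -15/2x-3y+192=0] ∩ [|A−(20, 14)|²=29]]
   so A = (18, 19)

A = (18, 19)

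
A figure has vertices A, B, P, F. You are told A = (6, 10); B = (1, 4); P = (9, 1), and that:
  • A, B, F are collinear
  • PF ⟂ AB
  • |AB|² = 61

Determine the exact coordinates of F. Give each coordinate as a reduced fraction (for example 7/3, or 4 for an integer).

F = (171/61, 376/61)

1. F_x = 171/61  [[A, B, F are collinear ⇒ 6x-5y+14=0] ∩ [PF ⟂ AB ⇒ -5x-6y+51=0]]
2. F_y = 376/61  [[A, B, F are collinear ⇒ 6x-5y+14=0] ∩ [PF ⟂ AB ⇒ -5x-6y+51=0]]
   so F = (171/61, 376/61)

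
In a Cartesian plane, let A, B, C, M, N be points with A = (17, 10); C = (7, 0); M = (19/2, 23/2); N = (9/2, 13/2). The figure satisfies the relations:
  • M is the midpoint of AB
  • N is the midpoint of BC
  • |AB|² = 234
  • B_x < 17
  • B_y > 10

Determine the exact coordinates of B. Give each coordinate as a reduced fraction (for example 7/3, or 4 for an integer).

1. B_x = 2  [B = 2·M−A = 2·(19/2, 23/2)−(17, 10)]
2. B_y = 13  [B = 2·M−A = 2·(19/2, 23/2)−(17, 10)]
   so B = (2, 13)

B = (2, 13)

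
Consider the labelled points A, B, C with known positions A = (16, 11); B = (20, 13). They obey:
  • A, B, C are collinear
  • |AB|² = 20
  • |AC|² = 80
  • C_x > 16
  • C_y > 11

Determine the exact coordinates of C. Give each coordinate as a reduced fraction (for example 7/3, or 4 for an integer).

1. C_x = 24  [[A, B, C are collinear ⇒ -2x+4y-12=0] ∩ [|C−(16, 11)|²=80]]
2. C_y = 15  [[A, B, C are collinear ⇒ -2x+4y-12=0] ∩ [|C−(16, 11)|²=80]]
   so C = (24, 15)

C = (24, 15)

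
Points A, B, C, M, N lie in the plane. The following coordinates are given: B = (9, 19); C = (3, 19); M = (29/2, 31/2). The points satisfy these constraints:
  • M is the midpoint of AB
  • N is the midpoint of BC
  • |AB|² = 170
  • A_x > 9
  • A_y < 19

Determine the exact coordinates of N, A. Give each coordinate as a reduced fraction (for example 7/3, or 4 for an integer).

1. A_x = 20  [A = 2·M−B = 2·(29/2, 31/2)−(9, 19)]
2. A_y = 12  [A = 2·M−B = 2·(29/2, 31/2)−(9, 19)]
   so A = (20, 12)
3. N_x = 6  [2·N = B+C = (9, 19)+(3, 19)]
4. N_y = 19  [2·N = B+C = (9, 19)+(3, 19)]
   so N = (6, 19)

N = (6, 19)
A = (20, 12)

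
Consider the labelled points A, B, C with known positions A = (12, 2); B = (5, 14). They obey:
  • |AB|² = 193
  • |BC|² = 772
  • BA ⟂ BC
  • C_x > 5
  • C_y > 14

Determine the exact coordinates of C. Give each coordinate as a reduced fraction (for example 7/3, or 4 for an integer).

1. C_x = 29  [[BA ⟂ BC ⇒ 7x-12y+133=0] ∩ [|C−(5, 14)|²=772]]
2. C_y = 28  [[BA ⟂ BC ⇒ 7x-12y+133=0] ∩ [|C−(5, 14)|²=772]]
   so C = (29, 28)

C = (29, 28)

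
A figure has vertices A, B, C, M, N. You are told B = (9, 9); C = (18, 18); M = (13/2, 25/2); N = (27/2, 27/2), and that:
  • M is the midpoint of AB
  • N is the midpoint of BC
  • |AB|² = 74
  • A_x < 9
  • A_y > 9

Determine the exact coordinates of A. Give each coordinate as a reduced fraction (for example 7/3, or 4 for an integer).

A = (4, 16)

1. A_x = 4  [A = 2·M−B = 2·(13/2, 25/2)−(9, 9)]
2. A_y = 16  [A = 2·M−B = 2·(13/2, 25/2)−(9, 9)]
   so A = (4, 16)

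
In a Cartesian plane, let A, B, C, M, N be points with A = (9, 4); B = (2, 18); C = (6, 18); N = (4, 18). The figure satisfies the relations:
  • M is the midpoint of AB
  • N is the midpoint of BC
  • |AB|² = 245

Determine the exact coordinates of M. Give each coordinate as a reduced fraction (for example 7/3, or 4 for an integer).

1. M_x = 11/2  [2·M = A+B = (9, 4)+(2, 18)]
2. M_y = 11  [2·M = A+B = (9, 4)+(2, 18)]
   so M = (11/2, 11)

M = (11/2, 11)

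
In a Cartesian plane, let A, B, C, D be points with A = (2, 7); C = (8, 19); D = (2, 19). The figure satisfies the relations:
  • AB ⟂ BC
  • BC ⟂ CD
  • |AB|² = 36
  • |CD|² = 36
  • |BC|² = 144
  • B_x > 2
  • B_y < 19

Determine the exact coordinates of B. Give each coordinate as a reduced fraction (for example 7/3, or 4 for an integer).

B = (8, 7)

1. B_x = 8  [[BC ⟂ CD ⇒ 6x-48=0] ∩ [|B−(2, 7)|²=36]]
2. B_y = 7  [[BC ⟂ CD ⇒ 6x-48=0] ∩ [|B−(2, 7)|²=36]]
   so B = (8, 7)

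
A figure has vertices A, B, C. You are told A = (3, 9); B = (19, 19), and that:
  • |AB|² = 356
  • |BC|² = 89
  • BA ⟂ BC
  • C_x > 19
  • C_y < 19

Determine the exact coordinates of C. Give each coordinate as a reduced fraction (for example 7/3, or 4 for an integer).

C = (24, 11)

1. C_x = 24  [[BA ⟂ BC ⇒ -16x-10y+494=0] ∩ [|C−(19, 19)|²=89]]
2. C_y = 11  [[BA ⟂ BC ⇒ -16x-10y+494=0] ∩ [|C−(19, 19)|²=89]]
   so C = (24, 11)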